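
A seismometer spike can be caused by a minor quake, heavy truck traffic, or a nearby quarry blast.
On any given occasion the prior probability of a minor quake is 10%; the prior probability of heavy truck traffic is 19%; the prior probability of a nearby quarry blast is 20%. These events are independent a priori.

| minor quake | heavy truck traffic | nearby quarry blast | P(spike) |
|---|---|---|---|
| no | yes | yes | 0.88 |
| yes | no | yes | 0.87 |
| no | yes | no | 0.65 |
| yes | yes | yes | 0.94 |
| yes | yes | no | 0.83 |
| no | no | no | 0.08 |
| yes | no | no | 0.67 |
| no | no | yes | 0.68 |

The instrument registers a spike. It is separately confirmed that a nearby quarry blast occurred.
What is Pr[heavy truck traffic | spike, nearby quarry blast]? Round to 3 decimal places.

Pr[heavy truck traffic | spike, nearby quarry blast] ≈ 0.229

By total probability over the 4 (minor quake, heavy truck traffic) configurations:
  P(spike | nearby quarry blast) = 0.68×0.9×0.81 + 0.88×0.9×0.19 + 0.87×0.1×0.81 + 0.94×0.1×0.19
        = 0.495720 + 0.150480 + 0.070470 + 0.017860 = 0.734530
Configurations with heavy truck traffic contribute 0.168340, so
  P(heavy truck traffic | spike, nearby quarry blast) = 0.168340 / 0.734530 ≈ 0.229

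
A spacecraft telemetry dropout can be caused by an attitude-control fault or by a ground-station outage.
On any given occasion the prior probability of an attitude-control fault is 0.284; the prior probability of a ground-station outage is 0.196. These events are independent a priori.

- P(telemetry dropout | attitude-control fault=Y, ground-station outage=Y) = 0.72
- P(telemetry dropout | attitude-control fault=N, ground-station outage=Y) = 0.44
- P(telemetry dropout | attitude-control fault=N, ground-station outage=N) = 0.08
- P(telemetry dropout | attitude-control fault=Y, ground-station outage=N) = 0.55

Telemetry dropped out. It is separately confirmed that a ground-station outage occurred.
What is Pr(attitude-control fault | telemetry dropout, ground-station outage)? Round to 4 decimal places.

Sum P(telemetry dropout|·) weighted by the priors over both values of attitude-control fault:
  P(telemetry dropout | ground-station outage) = 0.44·0.716 + 0.72·0.284
        = 0.315040 + 0.204480 = 0.519520
Keeping only the attitude-control fault-present terms gives 0.204480, so
  P(attitude-control fault | telemetry dropout, ground-station outage) = 0.204480 / 0.519520 ≈ 0.3936

Pr(attitude-control fault | telemetry dropout, ground-station outage) ≈ 0.3936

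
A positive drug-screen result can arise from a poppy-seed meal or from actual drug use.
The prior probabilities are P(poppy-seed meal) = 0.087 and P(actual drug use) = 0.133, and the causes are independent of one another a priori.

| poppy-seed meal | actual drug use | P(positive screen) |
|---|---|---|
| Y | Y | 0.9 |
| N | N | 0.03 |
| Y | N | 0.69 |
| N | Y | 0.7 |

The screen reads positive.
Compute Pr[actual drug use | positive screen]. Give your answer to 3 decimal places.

For the numerator, keep only actual drug use=true terms: 0.085000 + 0.010414 = 0.095414
Normalizer over all consistent configurations: 0.03·0.913·0.867 + 0.7·0.913·0.133 + 0.69·0.087·0.867 + 0.9·0.087·0.133 = 0.171207
Posterior = 0.095414 / 0.171207 ≈ 0.557

Pr[actual drug use | positive screen] ≈ 0.557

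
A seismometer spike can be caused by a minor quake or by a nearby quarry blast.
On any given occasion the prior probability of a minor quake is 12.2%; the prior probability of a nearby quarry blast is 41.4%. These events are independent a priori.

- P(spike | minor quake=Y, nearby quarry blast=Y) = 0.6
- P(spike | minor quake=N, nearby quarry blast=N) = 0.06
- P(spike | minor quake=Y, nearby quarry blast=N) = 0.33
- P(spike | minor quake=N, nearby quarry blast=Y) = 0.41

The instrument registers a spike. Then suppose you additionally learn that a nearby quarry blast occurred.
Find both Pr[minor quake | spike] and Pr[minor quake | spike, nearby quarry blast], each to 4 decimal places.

For the numerator, keep only minor quake=true terms: 0.023592 + 0.030305 = 0.053897
The normalizing constant is 0.06*0.878*0.586 + 0.41*0.878*0.414 + 0.33*0.122*0.586 + 0.6*0.122*0.414 = 0.233799
P(minor quake | spike) = 0.053897/0.233799 ≈ 0.2305

Now condition on the additional information:
By total probability over both values of minor quake:
  P(spike | nearby quarry blast) = 0.41×0.878 + 0.6×0.122
        = 0.359980 + 0.073200 = 0.433180
Keeping only the minor quake-present terms gives 0.073200, so
  P(minor quake | spike, nearby quarry blast) = 0.073200 / 0.433180 ≈ 0.1690

Pr[minor quake | spike] ≈ 0.2305; Pr[minor quake | spike, nearby quarry blast] ≈ 0.1690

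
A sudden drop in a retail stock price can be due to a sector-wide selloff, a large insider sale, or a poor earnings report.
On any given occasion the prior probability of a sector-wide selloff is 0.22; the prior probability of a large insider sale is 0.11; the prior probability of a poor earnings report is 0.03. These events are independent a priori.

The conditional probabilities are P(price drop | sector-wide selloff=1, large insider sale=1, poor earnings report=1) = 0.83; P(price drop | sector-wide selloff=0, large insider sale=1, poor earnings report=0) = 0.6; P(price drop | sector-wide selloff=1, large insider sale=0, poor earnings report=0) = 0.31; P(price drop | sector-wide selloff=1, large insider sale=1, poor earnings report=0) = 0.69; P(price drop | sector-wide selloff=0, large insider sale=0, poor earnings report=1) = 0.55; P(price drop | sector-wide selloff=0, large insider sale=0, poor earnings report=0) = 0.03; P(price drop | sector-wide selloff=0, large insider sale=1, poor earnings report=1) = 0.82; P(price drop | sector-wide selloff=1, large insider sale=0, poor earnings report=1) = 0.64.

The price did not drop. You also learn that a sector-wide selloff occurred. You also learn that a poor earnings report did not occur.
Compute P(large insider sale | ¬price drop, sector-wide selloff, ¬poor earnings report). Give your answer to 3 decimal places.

P(large insider sale | ¬price drop, sector-wide selloff, ¬poor earnings report) ≈ 0.053

P(¬price drop | sector-wide selloff, ¬poor earnings report) = 0.69*0.89 + 0.31*0.11 = 0.614100 + 0.034100 = 0.648200
Restricting to configurations with large insider sale present: 0.31*0.11 = 0.034100.
Hence the posterior is 0.034100/0.648200 ≈ 0.053.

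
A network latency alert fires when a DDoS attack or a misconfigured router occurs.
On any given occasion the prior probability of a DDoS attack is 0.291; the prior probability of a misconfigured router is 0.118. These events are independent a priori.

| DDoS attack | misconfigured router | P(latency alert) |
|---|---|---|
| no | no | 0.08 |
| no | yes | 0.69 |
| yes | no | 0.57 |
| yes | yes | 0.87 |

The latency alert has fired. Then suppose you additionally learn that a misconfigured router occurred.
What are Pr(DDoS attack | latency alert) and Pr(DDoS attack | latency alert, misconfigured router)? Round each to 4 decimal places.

Pr(DDoS attack | latency alert) ≈ 0.6205; Pr(DDoS attack | latency alert, misconfigured router) ≈ 0.3410

Weight on DDoS attack=true, given the evidence: 0.146297 + 0.029874 = 0.176171
The normalizing constant is 0.08×0.709×0.882 + 0.69×0.709×0.118 + 0.57×0.291×0.882 + 0.87×0.291×0.118 = 0.283925
Posterior = 0.176171 / 0.283925 ≈ 0.6205

Now also conditioning on misconfigured router=true:
P(latency alert | misconfigured router) = 0.69×0.709 + 0.87×0.291 = 0.489210 + 0.253170 = 0.742380
The DDoS attack-present share is 0.87×0.291 = 0.253170.
P(DDoS attack | latency alert, misconfigured router) = 0.253170 / 0.742380 ≈ 0.3410
— misconfigured router explains away the evidence for DDoS attack.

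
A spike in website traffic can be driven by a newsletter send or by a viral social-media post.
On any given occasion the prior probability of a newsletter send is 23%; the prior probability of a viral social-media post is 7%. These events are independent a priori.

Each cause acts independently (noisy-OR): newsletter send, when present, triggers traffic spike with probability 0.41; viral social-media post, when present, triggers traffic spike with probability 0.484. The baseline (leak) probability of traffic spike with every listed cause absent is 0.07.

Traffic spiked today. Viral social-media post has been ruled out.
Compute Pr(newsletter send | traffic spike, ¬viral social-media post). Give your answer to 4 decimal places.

Under noisy-OR, P(traffic spike | causes) = 1 − (1−0.07)·∏(1−qᵢ) over the active causes.
Weight on newsletter send=true, given the evidence: 0.4513×0.23 = 0.103799
Denominator P(traffic spike | ¬viral social-media post): 0.07×0.77 + 0.4513×0.23 = 0.157699
P(newsletter send | traffic spike, ¬viral social-media post) = 0.103799/0.157699 ≈ 0.6582

Pr(newsletter send | traffic spike, ¬viral social-media post) ≈ 0.6582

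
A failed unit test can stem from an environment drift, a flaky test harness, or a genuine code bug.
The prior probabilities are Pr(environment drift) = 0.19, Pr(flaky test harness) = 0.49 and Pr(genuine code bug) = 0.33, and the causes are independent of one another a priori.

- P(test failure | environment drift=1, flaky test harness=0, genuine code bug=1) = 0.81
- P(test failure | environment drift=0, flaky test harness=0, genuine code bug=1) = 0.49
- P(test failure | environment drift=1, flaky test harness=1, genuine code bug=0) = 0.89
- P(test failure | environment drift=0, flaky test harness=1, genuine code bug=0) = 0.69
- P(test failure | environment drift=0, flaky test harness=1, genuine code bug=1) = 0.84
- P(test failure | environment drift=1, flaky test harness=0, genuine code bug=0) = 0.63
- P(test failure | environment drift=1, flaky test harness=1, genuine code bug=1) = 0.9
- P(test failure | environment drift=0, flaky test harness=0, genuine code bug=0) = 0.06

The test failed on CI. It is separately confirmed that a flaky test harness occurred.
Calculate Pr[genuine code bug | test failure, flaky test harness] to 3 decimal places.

Pr[genuine code bug | test failure, flaky test harness] ≈ 0.365

P(test failure | flaky test harness) = 0.69×0.81×0.67 + 0.84×0.81×0.33 + 0.89×0.19×0.67 + 0.9×0.19×0.33 = 0.374463 + 0.224532 + 0.113297 + 0.056430 = 0.768722
The genuine code bug-present share is 0.224532 + 0.056430 = 0.280962.
So P(genuine code bug | test failure, flaky test harness) = 0.280962/0.768722 ≈ 0.365.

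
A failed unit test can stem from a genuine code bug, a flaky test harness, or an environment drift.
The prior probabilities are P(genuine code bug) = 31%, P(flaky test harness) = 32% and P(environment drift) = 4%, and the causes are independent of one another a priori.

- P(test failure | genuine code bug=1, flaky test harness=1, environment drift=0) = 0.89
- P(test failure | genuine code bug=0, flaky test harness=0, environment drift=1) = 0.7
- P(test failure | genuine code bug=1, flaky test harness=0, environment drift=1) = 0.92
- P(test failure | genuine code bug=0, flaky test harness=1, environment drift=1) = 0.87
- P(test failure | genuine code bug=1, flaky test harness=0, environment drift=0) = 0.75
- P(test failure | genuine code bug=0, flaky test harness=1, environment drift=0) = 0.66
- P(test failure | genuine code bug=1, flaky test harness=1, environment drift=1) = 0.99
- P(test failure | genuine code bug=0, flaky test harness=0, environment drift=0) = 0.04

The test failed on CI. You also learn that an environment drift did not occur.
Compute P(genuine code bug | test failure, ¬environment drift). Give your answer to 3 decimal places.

P(test failure | ¬environment drift) = 0.04*0.69*0.68 + 0.66*0.69*0.32 + 0.75*0.31*0.68 + 0.89*0.31*0.32 = 0.018768 + 0.145728 + 0.158100 + 0.088288 = 0.410884
The genuine code bug-present share is 0.158100 + 0.088288 = 0.246388.
So P(genuine code bug | test failure, ¬environment drift) = 0.246388/0.410884 ≈ 0.600.

P(genuine code bug | test failure, ¬environment drift) ≈ 0.600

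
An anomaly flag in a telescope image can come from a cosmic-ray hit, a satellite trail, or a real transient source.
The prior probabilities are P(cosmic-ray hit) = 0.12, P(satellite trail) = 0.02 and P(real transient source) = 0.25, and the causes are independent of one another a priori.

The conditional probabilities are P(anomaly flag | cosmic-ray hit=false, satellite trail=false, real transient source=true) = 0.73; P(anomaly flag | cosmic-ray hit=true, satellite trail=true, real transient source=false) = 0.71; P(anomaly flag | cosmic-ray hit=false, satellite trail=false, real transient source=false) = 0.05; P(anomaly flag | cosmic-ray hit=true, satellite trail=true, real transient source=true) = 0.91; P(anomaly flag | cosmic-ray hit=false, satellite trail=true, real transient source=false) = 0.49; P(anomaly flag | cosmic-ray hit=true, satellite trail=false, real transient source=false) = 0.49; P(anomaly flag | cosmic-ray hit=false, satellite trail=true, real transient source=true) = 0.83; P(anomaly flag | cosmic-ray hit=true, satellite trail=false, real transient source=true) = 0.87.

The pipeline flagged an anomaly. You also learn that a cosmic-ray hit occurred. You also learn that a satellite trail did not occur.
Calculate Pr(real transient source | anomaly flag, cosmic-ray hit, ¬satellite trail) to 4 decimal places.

Pr(real transient source | anomaly flag, cosmic-ray hit, ¬satellite trail) ≈ 0.3718

For the numerator, keep only real transient source=true terms: 0.87·0.25 = 0.217500
Normalizer over all consistent configurations: 0.49·0.75 + 0.87·0.25 = 0.585000
Posterior = 0.217500 / 0.585000 ≈ 0.3718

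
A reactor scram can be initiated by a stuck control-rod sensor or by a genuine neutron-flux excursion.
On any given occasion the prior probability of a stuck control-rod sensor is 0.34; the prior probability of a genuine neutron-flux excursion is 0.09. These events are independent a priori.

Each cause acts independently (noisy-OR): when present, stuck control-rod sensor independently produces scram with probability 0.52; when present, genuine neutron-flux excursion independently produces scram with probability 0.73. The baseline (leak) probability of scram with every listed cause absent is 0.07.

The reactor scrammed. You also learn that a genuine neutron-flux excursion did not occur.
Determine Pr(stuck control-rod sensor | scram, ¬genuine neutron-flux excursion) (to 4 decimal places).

Under noisy-OR, P(scram | causes) = 1 − (1−0.07)·∏(1−qᵢ) over the active causes.
Numerator (weight on configurations with stuck control-rod sensor): 0.5536·0.34 = 0.188224
Normalizer over all consistent configurations: 0.07·0.66 + 0.5536·0.34 = 0.234424
Posterior = 0.188224 / 0.234424 ≈ 0.8029

Pr(stuck control-rod sensor | scram, ¬genuine neutron-flux excursion) ≈ 0.8029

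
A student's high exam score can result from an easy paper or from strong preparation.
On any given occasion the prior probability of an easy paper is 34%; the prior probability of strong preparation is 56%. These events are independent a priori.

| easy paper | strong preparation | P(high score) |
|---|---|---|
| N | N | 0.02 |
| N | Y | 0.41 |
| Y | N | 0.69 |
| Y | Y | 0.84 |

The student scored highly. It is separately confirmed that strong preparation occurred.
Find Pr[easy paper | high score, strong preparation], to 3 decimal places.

Pr[easy paper | high score, strong preparation] ≈ 0.513

Sum P(high score|·) weighted by the priors over both values of easy paper:
  P(high score | strong preparation) = 0.41×0.66 + 0.84×0.34
        = 0.270600 + 0.285600 = 0.556200
Keeping only the easy paper-present terms gives 0.285600, so
  P(easy paper | high score, strong preparation) = 0.285600 / 0.556200 ≈ 0.513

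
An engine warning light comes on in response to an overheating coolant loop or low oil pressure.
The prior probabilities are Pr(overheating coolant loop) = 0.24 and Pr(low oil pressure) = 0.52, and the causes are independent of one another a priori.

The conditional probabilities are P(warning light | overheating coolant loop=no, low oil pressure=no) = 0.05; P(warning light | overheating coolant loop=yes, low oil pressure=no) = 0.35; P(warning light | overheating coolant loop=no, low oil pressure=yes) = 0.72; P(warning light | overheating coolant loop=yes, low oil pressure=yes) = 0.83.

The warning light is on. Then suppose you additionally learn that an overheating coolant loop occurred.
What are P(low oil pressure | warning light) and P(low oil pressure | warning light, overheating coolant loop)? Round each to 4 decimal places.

Sum P(warning light|·) weighted by the priors over the 4 (overheating coolant loop, low oil pressure) configurations:
  P(warning light) = 0.05·0.76·0.48 + 0.72·0.76·0.52 + 0.35·0.24·0.48 + 0.83·0.24·0.52
        = 0.018240 + 0.284544 + 0.040320 + 0.103584 = 0.446688
Keeping only the low oil pressure-present terms gives 0.388128, so
  P(low oil pressure | warning light) = 0.388128 / 0.446688 ≈ 0.8689

With the extra evidence:
Enumerate both values of low oil pressure and weight by the priors:
  P(warning light | overheating coolant loop) = 0.35*0.48 + 0.83*0.52
        = 0.168000 + 0.431600 = 0.599600
The terms with low oil pressure present sum to 0.431600, so
  P(low oil pressure | warning light, overheating coolant loop) = 0.431600 / 0.599600 ≈ 0.7198
Conditioning on overheating coolant loop lowers the posterior on low oil pressure: the classic explaining-away effect in a common-effect structure.

P(low oil pressure | warning light) ≈ 0.8689; P(low oil pressure | warning light, overheating coolant loop) ≈ 0.7198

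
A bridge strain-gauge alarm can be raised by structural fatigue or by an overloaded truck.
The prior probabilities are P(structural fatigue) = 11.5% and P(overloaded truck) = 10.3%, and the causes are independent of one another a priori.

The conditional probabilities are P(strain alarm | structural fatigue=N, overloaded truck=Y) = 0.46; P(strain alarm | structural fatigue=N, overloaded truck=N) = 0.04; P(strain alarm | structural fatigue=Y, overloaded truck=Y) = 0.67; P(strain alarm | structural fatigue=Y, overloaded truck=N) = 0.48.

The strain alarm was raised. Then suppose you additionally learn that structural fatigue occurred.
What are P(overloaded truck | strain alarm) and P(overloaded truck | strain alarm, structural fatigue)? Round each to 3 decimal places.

Numerator (weight on configurations with overloaded truck): 0.041931 + 0.007936 = 0.049867
Normalizer over all consistent configurations: 0.04·0.885·0.897 + 0.46·0.885·0.103 + 0.48·0.115·0.897 + 0.67·0.115·0.103 = 0.131135
P(overloaded truck | strain alarm) = 0.049867/0.131135 ≈ 0.380

Now also conditioning on structural fatigue=true:
Numerator (weight on configurations with overloaded truck): 0.67×0.103 = 0.069010
Normalizer over all consistent configurations: 0.48×0.897 + 0.67×0.103 = 0.499570
Posterior = 0.069010 / 0.499570 ≈ 0.138
This is intercausal reasoning (explaining away): once structural fatigue accounts for the strain alarm, overloaded truck becomes less likely.

P(overloaded truck | strain alarm) ≈ 0.380; P(overloaded truck | strain alarm, structural fatigue) ≈ 0.138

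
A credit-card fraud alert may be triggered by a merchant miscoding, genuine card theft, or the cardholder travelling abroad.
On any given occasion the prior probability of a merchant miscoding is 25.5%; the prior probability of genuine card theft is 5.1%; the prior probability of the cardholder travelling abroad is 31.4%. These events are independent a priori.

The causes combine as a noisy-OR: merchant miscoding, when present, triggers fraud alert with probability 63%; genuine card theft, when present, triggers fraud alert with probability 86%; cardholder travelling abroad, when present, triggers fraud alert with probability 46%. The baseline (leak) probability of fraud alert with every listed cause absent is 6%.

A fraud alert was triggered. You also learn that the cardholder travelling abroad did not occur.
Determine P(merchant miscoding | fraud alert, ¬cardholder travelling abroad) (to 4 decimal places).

Under noisy-OR, P(fraud alert | causes) = 1 − (1−0.06)·∏(1−qᵢ) over the active causes.
Weight on merchant miscoding=true, given the evidence: 0.157829 + 0.012372 = 0.170201
Normalizer over all consistent configurations: 0.06×0.745×0.949 + 0.8684×0.745×0.051 + 0.6522×0.255×0.949 + 0.951308×0.255×0.051 = 0.245616
P(merchant miscoding | fraud alert, ¬cardholder travelling abroad) = 0.170201/0.245616 ≈ 0.6930

P(merchant miscoding | fraud alert, ¬cardholder travelling abroad) ≈ 0.6930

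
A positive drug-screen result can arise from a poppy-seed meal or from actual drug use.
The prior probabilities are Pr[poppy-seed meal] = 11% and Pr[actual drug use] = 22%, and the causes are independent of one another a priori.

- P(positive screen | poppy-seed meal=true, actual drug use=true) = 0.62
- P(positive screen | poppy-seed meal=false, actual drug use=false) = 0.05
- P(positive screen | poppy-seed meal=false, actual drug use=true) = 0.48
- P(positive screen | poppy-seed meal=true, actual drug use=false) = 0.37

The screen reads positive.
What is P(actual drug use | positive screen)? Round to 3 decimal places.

P(actual drug use | positive screen) ≈ 0.621

P(positive screen) = 0.05·0.89·0.78 + 0.48·0.89·0.22 + 0.37·0.11·0.78 + 0.62·0.11·0.22 = 0.034710 + 0.093984 + 0.031746 + 0.015004 = 0.175444
The actual drug use-present share is 0.093984 + 0.015004 = 0.108988.
So P(actual drug use | positive screen) = 0.108988/0.175444 ≈ 0.621.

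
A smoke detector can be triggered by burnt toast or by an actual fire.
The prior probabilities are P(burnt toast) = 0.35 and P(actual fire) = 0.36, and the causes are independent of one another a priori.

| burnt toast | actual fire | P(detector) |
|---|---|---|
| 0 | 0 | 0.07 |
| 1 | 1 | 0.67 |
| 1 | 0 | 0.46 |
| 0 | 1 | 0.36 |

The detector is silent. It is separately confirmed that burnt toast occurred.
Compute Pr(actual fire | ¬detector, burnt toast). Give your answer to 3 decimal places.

For the numerator, keep only actual fire=true terms: 0.33·0.36 = 0.118800
Denominator P(¬detector | burnt toast): 0.54·0.64 + 0.33·0.36 = 0.464400
Posterior = 0.118800 / 0.464400 ≈ 0.256

Pr(actual fire | ¬detector, burnt toast) ≈ 0.256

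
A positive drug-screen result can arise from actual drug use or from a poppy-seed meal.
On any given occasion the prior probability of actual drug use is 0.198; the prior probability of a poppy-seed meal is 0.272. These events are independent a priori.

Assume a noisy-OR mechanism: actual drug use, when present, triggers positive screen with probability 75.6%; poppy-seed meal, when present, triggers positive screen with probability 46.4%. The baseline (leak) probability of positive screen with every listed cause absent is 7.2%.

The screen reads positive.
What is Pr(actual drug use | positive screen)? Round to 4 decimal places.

Under noisy-OR, P(positive screen | causes) = 1 − (1−0.072)·∏(1−qᵢ) over the active causes.
Sum P(positive screen|·) weighted by the priors over the 4 (actual drug use, poppy-seed meal) configurations:
  P(positive screen) = 0.072*0.802*0.728 + 0.502592*0.802*0.272 + 0.773568*0.198*0.728 + 0.878632*0.198*0.272
        = 0.042038 + 0.109637 + 0.111505 + 0.047320 = 0.310500
Keeping only the actual drug use-present terms gives 0.158825, so
  P(actual drug use | positive screen) = 0.158825 / 0.310500 ≈ 0.5115

Pr(actual drug use | positive screen) ≈ 0.5115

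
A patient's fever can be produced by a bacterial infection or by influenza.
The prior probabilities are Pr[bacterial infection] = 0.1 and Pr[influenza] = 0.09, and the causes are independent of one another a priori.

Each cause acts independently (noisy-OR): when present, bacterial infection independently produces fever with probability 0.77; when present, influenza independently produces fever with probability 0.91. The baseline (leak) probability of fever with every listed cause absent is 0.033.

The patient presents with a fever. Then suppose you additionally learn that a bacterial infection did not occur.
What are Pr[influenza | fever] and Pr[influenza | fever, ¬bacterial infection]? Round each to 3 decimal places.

Pr[influenza | fever] ≈ 0.458; Pr[influenza | fever, ¬bacterial infection] ≈ 0.732

Under noisy-OR, P(fever | causes) = 1 − (1−0.033)·∏(1−qᵢ) over the active causes.
Weight on influenza=true, given the evidence: 0.073951 + 0.008820 = 0.082771
Denominator P(fever): 0.033*0.9*0.91 + 0.91297*0.9*0.09 + 0.77759*0.1*0.91 + 0.979983*0.1*0.09 = 0.180559
P(influenza | fever) = 0.082771/0.180559 ≈ 0.458

Now also conditioning on bacterial infection≠true:
Numerator (weight on configurations with influenza): 0.91297×0.09 = 0.082167
Normalizer over all consistent configurations: 0.033×0.91 + 0.91297×0.09 = 0.112197
P(influenza | fever, ¬bacterial infection) = 0.082167/0.112197 ≈ 0.732
With bacterial infection excluded, influenza must carry more of the explanatory weight for the fever.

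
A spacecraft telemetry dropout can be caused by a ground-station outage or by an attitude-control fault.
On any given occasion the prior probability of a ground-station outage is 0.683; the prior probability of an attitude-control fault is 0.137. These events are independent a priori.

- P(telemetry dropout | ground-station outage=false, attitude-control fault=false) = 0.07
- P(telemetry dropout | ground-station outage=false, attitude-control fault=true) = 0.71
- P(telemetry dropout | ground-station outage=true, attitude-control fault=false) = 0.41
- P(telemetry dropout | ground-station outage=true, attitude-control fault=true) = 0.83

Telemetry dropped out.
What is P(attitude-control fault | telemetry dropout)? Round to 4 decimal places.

By total probability over the 4 (ground-station outage, attitude-control fault) configurations:
  P(telemetry dropout) = 0.07·0.317·0.863 + 0.71·0.317·0.137 + 0.41·0.683·0.863 + 0.83·0.683·0.137
        = 0.019150 + 0.030835 + 0.241666 + 0.077664 = 0.369315
Configurations with attitude-control fault contribute 0.108499, so
  P(attitude-control fault | telemetry dropout) = 0.108499 / 0.369315 ≈ 0.2938

P(attitude-control fault | telemetry dropout) ≈ 0.2938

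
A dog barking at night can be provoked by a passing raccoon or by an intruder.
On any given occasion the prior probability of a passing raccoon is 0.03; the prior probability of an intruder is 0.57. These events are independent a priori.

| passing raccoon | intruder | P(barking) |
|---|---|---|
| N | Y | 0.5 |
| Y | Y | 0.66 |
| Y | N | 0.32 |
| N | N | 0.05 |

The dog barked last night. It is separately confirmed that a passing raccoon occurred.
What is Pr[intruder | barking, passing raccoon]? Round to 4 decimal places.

P(barking | passing raccoon) = 0.32*0.43 + 0.66*0.57 = 0.137600 + 0.376200 = 0.513800
Restricting to configurations with intruder present: 0.66*0.57 = 0.376200.
P(intruder | barking, passing raccoon) = 0.376200 / 0.513800 ≈ 0.7322

Pr[intruder | barking, passing raccoon] ≈ 0.7322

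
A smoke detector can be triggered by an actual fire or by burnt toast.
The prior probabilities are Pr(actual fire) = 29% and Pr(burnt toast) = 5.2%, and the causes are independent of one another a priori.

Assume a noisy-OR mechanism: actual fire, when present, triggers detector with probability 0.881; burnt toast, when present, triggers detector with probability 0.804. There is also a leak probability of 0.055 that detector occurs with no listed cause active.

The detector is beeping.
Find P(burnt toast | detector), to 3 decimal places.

P(burnt toast | detector) ≈ 0.138

Under noisy-OR, P(detector | causes) = 1 − (1−0.055)·∏(1−qᵢ) over the active causes.
Numerator (weight on configurations with burnt toast): 0.030082 + 0.014748 = 0.044830
The normalizing constant is 0.055×0.71×0.948 + 0.81478×0.71×0.052 + 0.887545×0.29×0.948 + 0.977959×0.29×0.052 = 0.325853
Posterior = 0.044830 / 0.325853 ≈ 0.138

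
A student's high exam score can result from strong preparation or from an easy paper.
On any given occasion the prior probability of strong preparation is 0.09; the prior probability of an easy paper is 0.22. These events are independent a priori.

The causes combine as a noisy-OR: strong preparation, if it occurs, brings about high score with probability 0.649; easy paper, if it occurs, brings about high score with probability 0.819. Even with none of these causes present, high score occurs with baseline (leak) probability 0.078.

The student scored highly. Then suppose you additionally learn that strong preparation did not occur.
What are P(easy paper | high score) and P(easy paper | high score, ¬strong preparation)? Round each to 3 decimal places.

Under noisy-OR, P(high score | causes) = 1 − (1−0.078)·∏(1−qᵢ) over the active causes.
P(high score) = 0.078*0.91*0.78 + 0.833118*0.91*0.22 + 0.676378*0.09*0.78 + 0.941424*0.09*0.22 = 0.055364 + 0.166790 + 0.047482 + 0.018640 = 0.288276
The easy paper-present share is 0.166790 + 0.018640 = 0.185430.
P(easy paper | high score) = 0.185430 / 0.288276 ≈ 0.643

With the extra evidence:
Enumerate both values of easy paper and weight by the priors:
  P(high score | ¬strong preparation) = 0.078*0.78 + 0.833118*0.22
        = 0.060840 + 0.183286 = 0.244126
Keeping only the easy paper-present terms gives 0.183286, so
  P(easy paper | high score, ¬strong preparation) = 0.183286 / 0.244126 ≈ 0.751
Ruling out strong preparation raises the posterior on easy paper — the flip side of explaining away.

P(easy paper | high score) ≈ 0.643; P(easy paper | high score, ¬strong preparation) ≈ 0.751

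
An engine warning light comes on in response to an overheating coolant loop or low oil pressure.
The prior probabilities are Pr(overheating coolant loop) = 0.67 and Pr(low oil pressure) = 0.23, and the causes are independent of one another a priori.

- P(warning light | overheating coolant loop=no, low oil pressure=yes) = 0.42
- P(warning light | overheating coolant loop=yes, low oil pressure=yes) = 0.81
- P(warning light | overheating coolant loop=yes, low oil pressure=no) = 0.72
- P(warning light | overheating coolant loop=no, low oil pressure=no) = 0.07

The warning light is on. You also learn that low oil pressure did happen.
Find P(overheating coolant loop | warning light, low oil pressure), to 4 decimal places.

Sum P(warning light|·) weighted by the priors over both values of overheating coolant loop:
  P(warning light | low oil pressure) = 0.42·0.33 + 0.81·0.67
        = 0.138600 + 0.542700 = 0.681300
Configurations with overheating coolant loop contribute 0.542700, so
  P(overheating coolant loop | warning light, low oil pressure) = 0.542700 / 0.681300 ≈ 0.7966

P(overheating coolant loop | warning light, low oil pressure) ≈ 0.7966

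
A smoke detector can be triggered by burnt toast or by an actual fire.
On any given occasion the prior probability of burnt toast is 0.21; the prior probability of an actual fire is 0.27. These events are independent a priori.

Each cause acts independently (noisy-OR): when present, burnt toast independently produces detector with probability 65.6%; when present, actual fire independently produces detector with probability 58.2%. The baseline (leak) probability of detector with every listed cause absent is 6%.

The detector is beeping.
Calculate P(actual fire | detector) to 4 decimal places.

P(actual fire | detector) ≈ 0.5634

Under noisy-OR, P(detector | causes) = 1 − (1−0.06)·∏(1−qᵢ) over the active causes.
P(detector) = 0.06×0.79×0.73 + 0.60708×0.79×0.27 + 0.67664×0.21×0.73 + 0.864836×0.21×0.27 = 0.034602 + 0.129490 + 0.103729 + 0.049036 = 0.316857
Restricting to configurations with actual fire present: 0.129490 + 0.049036 = 0.178526.
So P(actual fire | detector) = 0.178526/0.316857 ≈ 0.5634.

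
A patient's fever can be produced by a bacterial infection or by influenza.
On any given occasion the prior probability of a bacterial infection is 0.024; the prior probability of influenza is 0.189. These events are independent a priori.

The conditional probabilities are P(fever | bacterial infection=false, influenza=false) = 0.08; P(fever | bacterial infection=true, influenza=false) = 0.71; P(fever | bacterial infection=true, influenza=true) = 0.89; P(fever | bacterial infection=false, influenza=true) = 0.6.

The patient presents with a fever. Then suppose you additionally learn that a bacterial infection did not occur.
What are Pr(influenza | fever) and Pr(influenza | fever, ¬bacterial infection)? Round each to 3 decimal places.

Pr(influenza | fever) ≈ 0.598; Pr(influenza | fever, ¬bacterial infection) ≈ 0.636

Sum P(fever|·) weighted by the priors over the 4 (bacterial infection, influenza) configurations:
  P(fever) = 0.08*0.976*0.811 + 0.6*0.976*0.189 + 0.71*0.024*0.811 + 0.89*0.024*0.189
        = 0.063323 + 0.110678 + 0.013819 + 0.004037 = 0.191857
Keeping only the influenza-present terms gives 0.114715, so
  P(influenza | fever) = 0.114715 / 0.191857 ≈ 0.598

With the extra evidence:
Sum P(fever|·) weighted by the priors over both values of influenza:
  P(fever | ¬bacterial infection) = 0.08×0.811 + 0.6×0.189
        = 0.064880 + 0.113400 = 0.178280
Configurations with influenza contribute 0.113400, so
  P(influenza | fever, ¬bacterial infection) = 0.113400 / 0.178280 ≈ 0.636
With bacterial infection excluded, influenza must carry more of the explanatory weight for the fever.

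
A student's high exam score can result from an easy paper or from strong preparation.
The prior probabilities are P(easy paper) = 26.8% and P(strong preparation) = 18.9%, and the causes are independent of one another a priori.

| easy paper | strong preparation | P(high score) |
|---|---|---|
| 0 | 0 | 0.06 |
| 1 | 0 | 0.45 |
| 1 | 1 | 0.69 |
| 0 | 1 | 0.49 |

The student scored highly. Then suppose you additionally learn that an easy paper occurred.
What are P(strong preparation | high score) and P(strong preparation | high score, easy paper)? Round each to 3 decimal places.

Numerator (weight on configurations with strong preparation): 0.067791 + 0.034950 = 0.102741
The normalizing constant is 0.06·0.732·0.811 + 0.49·0.732·0.189 + 0.45·0.268·0.811 + 0.69·0.268·0.189 = 0.236167
P(strong preparation | high score) = 0.102741/0.236167 ≈ 0.435

With the extra evidence:
P(high score | easy paper) = 0.45*0.811 + 0.69*0.189 = 0.364950 + 0.130410 = 0.495360
Restricting to configurations with strong preparation present: 0.69*0.189 = 0.130410.
So P(strong preparation | high score, easy paper) = 0.130410/0.495360 ≈ 0.263.
This is intercausal reasoning (explaining away): once easy paper accounts for the high score, strong preparation becomes less likely.

P(strong preparation | high score) ≈ 0.435; P(strong preparation | high score, easy paper) ≈ 0.263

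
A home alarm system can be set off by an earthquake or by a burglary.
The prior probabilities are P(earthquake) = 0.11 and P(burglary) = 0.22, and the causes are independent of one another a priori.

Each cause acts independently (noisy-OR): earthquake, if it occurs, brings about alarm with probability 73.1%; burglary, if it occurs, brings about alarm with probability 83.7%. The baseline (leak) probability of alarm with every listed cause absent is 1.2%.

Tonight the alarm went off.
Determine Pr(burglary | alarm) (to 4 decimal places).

Under noisy-OR, P(alarm | causes) = 1 − (1−0.012)·∏(1−qᵢ) over the active causes.
P(alarm) = 0.012·0.89·0.78 + 0.838956·0.89·0.22 + 0.734228·0.11·0.78 + 0.956679·0.11·0.22 = 0.008330 + 0.164268 + 0.062997 + 0.023152 = 0.258747
Of this, 0.187420 comes from 0.164268 + 0.023152 (the burglary=true cases).
P(burglary | alarm) = 0.187420 / 0.258747 ≈ 0.7243

Pr(burglary | alarm) ≈ 0.7243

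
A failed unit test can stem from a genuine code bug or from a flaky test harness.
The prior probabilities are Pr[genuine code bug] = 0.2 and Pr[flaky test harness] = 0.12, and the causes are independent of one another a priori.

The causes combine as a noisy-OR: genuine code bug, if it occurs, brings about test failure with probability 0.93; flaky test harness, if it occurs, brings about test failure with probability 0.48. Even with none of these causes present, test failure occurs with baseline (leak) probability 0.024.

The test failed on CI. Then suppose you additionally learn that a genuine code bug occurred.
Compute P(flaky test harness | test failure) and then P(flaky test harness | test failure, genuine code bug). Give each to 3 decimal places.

P(flaky test harness | test failure) ≈ 0.280; P(flaky test harness | test failure, genuine code bug) ≈ 0.124

Under noisy-OR, P(test failure | causes) = 1 − (1−0.024)·∏(1−qᵢ) over the active causes.
P(test failure) = 0.024·0.8·0.88 + 0.49248·0.8·0.12 + 0.93168·0.2·0.88 + 0.964474·0.2·0.12 = 0.016896 + 0.047278 + 0.163976 + 0.023147 = 0.251297
Restricting to configurations with flaky test harness present: 0.047278 + 0.023147 = 0.070425.
Hence the posterior is 0.070425/0.251297 ≈ 0.280.

Now condition on the additional information:
P(test failure | genuine code bug) = 0.93168·0.88 + 0.964474·0.12 = 0.819878 + 0.115737 = 0.935615
The flaky test harness-present share is 0.964474·0.12 = 0.115737.
P(flaky test harness | test failure, genuine code bug) = 0.115737 / 0.935615 ≈ 0.124
The drop from 0.280 to 0.124 is the explaining-away (discounting) effect.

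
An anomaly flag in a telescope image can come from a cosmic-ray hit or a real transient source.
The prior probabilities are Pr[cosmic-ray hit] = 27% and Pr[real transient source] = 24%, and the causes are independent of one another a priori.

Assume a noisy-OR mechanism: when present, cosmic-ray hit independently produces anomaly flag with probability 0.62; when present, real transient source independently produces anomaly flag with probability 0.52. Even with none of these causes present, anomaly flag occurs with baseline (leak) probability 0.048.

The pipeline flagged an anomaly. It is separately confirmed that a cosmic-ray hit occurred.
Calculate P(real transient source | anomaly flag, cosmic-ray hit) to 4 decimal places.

P(real transient source | anomaly flag, cosmic-ray hit) ≈ 0.2902

Under noisy-OR, P(anomaly flag | causes) = 1 − (1−0.048)·∏(1−qᵢ) over the active causes.
P(anomaly flag | cosmic-ray hit) = 0.63824×0.76 + 0.826355×0.24 = 0.485062 + 0.198325 = 0.683387
Restricting to configurations with real transient source present: 0.826355×0.24 = 0.198325.
Hence the posterior is 0.198325/0.683387 ≈ 0.2902.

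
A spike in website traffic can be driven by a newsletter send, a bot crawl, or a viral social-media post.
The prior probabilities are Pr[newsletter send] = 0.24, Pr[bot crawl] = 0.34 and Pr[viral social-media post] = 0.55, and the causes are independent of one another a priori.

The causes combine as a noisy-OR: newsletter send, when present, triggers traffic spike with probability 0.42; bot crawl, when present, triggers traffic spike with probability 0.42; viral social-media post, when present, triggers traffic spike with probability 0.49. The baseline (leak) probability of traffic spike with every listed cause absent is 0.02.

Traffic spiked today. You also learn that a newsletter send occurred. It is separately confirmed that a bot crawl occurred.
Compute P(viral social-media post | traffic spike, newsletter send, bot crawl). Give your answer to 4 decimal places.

P(viral social-media post | traffic spike, newsletter send, bot crawl) ≈ 0.6027

Under noisy-OR, P(traffic spike | causes) = 1 − (1−0.02)·∏(1−qᵢ) over the active causes.
Sum P(traffic spike|·) weighted by the priors over both values of viral social-media post:
  P(traffic spike | newsletter send, bot crawl) = 0.670328×0.45 + 0.831867×0.55
        = 0.301648 + 0.457527 = 0.759175
Keeping only the viral social-media post-present terms gives 0.457527, so
  P(viral social-media post | traffic spike, newsletter send, bot crawl) = 0.457527 / 0.759175 ≈ 0.6027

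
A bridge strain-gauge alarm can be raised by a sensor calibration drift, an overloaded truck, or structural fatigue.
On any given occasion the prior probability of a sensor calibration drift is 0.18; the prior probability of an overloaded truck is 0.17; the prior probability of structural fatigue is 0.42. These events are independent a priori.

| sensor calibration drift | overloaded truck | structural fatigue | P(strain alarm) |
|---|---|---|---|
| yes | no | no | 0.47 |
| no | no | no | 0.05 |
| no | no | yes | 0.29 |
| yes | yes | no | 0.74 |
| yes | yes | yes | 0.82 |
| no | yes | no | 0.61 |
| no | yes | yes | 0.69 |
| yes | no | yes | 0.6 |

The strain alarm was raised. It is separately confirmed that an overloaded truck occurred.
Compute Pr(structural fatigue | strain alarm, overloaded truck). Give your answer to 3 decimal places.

Numerator (weight on configurations with structural fatigue): 0.237636 + 0.061992 = 0.299628
The normalizing constant is 0.61*0.82*0.58 + 0.69*0.82*0.42 + 0.74*0.18*0.58 + 0.82*0.18*0.42 = 0.667000
Posterior = 0.299628 / 0.667000 ≈ 0.449

Pr(structural fatigue | strain alarm, overloaded truck) ≈ 0.449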